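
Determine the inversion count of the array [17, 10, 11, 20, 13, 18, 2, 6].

Finding inversions in [17, 10, 11, 20, 13, 18, 2, 6]:

(0, 1): arr[0]=17 > arr[1]=10
(0, 2): arr[0]=17 > arr[2]=11
(0, 4): arr[0]=17 > arr[4]=13
(0, 6): arr[0]=17 > arr[6]=2
(0, 7): arr[0]=17 > arr[7]=6
(1, 6): arr[1]=10 > arr[6]=2
(1, 7): arr[1]=10 > arr[7]=6
(2, 6): arr[2]=11 > arr[6]=2
(2, 7): arr[2]=11 > arr[7]=6
(3, 4): arr[3]=20 > arr[4]=13
(3, 5): arr[3]=20 > arr[5]=18
(3, 6): arr[3]=20 > arr[6]=2
(3, 7): arr[3]=20 > arr[7]=6
(4, 6): arr[4]=13 > arr[6]=2
(4, 7): arr[4]=13 > arr[7]=6
(5, 6): arr[5]=18 > arr[6]=2
(5, 7): arr[5]=18 > arr[7]=6

Total inversions: 17

The array has 17 inversion(s): (0,1), (0,2), (0,4), (0,6), (0,7), (1,6), (1,7), (2,6), (2,7), (3,4), (3,5), (3,6), (3,7), (4,6), (4,7), (5,6), (5,7). Each pair (i,j) satisfies i < j and arr[i] > arr[j].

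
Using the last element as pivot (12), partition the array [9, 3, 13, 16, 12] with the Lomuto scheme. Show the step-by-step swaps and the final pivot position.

Lomuto partition with pivot = 12:

Initial array: [9, 3, 13, 16, 12]

arr[0]=9 <= 12: swap with position 0, array becomes [9, 3, 13, 16, 12]
arr[1]=3 <= 12: swap with position 1, array becomes [9, 3, 13, 16, 12]
arr[2]=13 > 12: no swap
arr[3]=16 > 12: no swap

Place pivot at position 2: [9, 3, 12, 16, 13]
Pivot position: 2

After partitioning with pivot 12, the array becomes [9, 3, 12, 16, 13]. The pivot is placed at index 2. All elements to the left of the pivot are <= 12, and all elements to the right are > 12.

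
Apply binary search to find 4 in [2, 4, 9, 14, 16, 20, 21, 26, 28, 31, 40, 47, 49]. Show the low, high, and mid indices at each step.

Binary search for 4 in [2, 4, 9, 14, 16, 20, 21, 26, 28, 31, 40, 47, 49]:

lo=0, hi=12, mid=6, arr[mid]=21 -> 21 > 4, search left half
lo=0, hi=5, mid=2, arr[mid]=9 -> 9 > 4, search left half
lo=0, hi=1, mid=0, arr[mid]=2 -> 2 < 4, search right half
lo=1, hi=1, mid=1, arr[mid]=4 -> Found target at index 1!

Binary search finds 4 at index 1 after 4 comparisons. The search repeatedly halves the search space by comparing with the middle element.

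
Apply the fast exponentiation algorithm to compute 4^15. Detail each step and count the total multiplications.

Computing 4^15 by squaring (build up from 4^1; each line after the first costs one multiplication):

4^1 = 4
4^2 = (4^1)^2 = 4^2 = 16
4^3 = 4 * 4^2 = 4 * 16 = 64
4^6 = (4^3)^2 = 64^2 = 4096
4^7 = 4 * 4^6 = 4 * 4096 = 16384
4^14 = (4^7)^2 = 16384^2 = 268435456
4^15 = 4 * 4^14 = 4 * 268435456 = 1073741824

Result: 1073741824
Multiplications needed: 6 (6 lines after 4^1)

4^15 = 1073741824. Using exponentiation by squaring, this requires 6 multiplications. The key idea: if the exponent is even, square the half-power; if odd, multiply by the base once.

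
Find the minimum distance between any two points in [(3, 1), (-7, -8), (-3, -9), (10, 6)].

Computing all pairwise distances among 4 points:

d((3, 1), (-7, -8)) = 13.4536
d((3, 1), (-3, -9)) = 11.6619
d((3, 1), (10, 6)) = 8.6023
d((-7, -8), (-3, -9)) = 4.1231 <-- minimum
d((-7, -8), (10, 6)) = 22.0227
d((-3, -9), (10, 6)) = 19.8494

Closest pair: (-7, -8) and (-3, -9) with distance 4.1231

The closest pair is (-7, -8) and (-3, -9) with Euclidean distance 4.1231. For 4 points, brute-force pairwise comparison is shown above. For large n, the divide-and-conquer algorithm (sort by x, recurse on halves, check the dividing strip) achieves O(n log n).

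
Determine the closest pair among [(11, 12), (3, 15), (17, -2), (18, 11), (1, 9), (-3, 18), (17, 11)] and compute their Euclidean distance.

Computing all pairwise distances among 7 points:

d((11, 12), (3, 15)) = 8.544
d((11, 12), (17, -2)) = 15.2315
d((11, 12), (18, 11)) = 7.0711
d((11, 12), (1, 9)) = 10.4403
d((11, 12), (-3, 18)) = 15.2315
d((11, 12), (17, 11)) = 6.0828
d((3, 15), (17, -2)) = 22.0227
d((3, 15), (18, 11)) = 15.5242
d((3, 15), (1, 9)) = 6.3246
d((3, 15), (-3, 18)) = 6.7082
d((3, 15), (17, 11)) = 14.5602
d((17, -2), (18, 11)) = 13.0384
d((17, -2), (1, 9)) = 19.4165
d((17, -2), (-3, 18)) = 28.2843
d((17, -2), (17, 11)) = 13.0
d((18, 11), (1, 9)) = 17.1172
d((18, 11), (-3, 18)) = 22.1359
d((18, 11), (17, 11)) = 1.0 <-- minimum
d((1, 9), (-3, 18)) = 9.8489
d((1, 9), (17, 11)) = 16.1245
d((-3, 18), (17, 11)) = 21.1896

Closest pair: (18, 11) and (17, 11) with distance 1.0

The closest pair is (18, 11) and (17, 11) with Euclidean distance 1.0. For 7 points, brute-force pairwise comparison is shown above. For large n, the divide-and-conquer algorithm (sort by x, recurse on halves, check the dividing strip) achieves O(n log n).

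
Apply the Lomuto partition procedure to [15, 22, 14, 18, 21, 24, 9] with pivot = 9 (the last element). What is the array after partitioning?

Lomuto partition with pivot = 9:

Initial array: [15, 22, 14, 18, 21, 24, 9]

arr[0]=15 > 9: no swap
arr[1]=22 > 9: no swap
arr[2]=14 > 9: no swap
arr[3]=18 > 9: no swap
arr[4]=21 > 9: no swap
arr[5]=24 > 9: no swap

Place pivot at position 0: [9, 22, 14, 18, 21, 24, 15]
Pivot position: 0

After partitioning with pivot 9, the array becomes [9, 22, 14, 18, 21, 24, 15]. The pivot is placed at index 0. All elements to the left of the pivot are <= 9, and all elements to the right are > 9.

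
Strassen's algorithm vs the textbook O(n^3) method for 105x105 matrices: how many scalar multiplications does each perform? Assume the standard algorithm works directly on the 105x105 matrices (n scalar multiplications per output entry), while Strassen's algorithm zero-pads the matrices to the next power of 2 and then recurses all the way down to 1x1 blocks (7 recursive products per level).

Matrix multiplication for 105x105 matrices:

Strassen's algorithm requires power-of-2 dimensions. Pad 105x105 to 128x128 (next power of 2).

Standard algorithm: 105^3 = 1157625 multiplications
Strassen's algorithm: 7^(log2(128)) = 7^7 = 823543 multiplications
Savings: 1157625 - 823543 = 334082 multiplications

Standard: 1157625 multiplications (105^3). Strassen: 823543 multiplications (7^7, after padding to 128x128). Strassen reduces 8 recursive multiplications to 7 at each level.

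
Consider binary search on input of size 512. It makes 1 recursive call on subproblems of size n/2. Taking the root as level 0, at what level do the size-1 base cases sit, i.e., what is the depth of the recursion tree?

For divide and conquer with division factor 2:

Problem sizes at each level:
Level 0: 512
Level 1: 256
Level 2: 128
Level 3: 64
Level 4: 32
Level 5: 16
Level 6: 8
Level 7: 4
Level 8: 2
Level 9: 1

The root is level 0 and the size-1 base case is level 9 (the tree spans levels 0 through 9, i.e. 10 levels counting the root), so the depth is the number of divisions: log_2(512) = 9

The recursion tree depth is log_2(512) = 9. At each level, the problem size is divided by 2, so it takes 9 divisions to reduce to a base case of size 1. The algorithm makes 1 recursive call at each level.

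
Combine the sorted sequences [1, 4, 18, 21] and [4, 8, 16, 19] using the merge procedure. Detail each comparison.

Merging process:

Compare 1 vs 4: take 1 from left. Merged: [1]
Compare 4 vs 4: take 4 from left. Merged: [1, 4]
Compare 18 vs 4: take 4 from right. Merged: [1, 4, 4]
Compare 18 vs 8: take 8 from right. Merged: [1, 4, 4, 8]
Compare 18 vs 16: take 16 from right. Merged: [1, 4, 4, 8, 16]
Compare 18 vs 19: take 18 from left. Merged: [1, 4, 4, 8, 16, 18]
Compare 21 vs 19: take 19 from right. Merged: [1, 4, 4, 8, 16, 18, 19]
Append remaining from left: [21]. Merged: [1, 4, 4, 8, 16, 18, 19, 21]

Final merged array: [1, 4, 4, 8, 16, 18, 19, 21]
Total comparisons: 7

The merged array is [1, 4, 4, 8, 16, 18, 19, 21], requiring 7 comparisons. The merge step runs in O(n) time where n is the total number of elements.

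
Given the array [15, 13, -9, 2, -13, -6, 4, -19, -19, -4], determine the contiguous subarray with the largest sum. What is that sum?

Using Kadane's algorithm on [15, 13, -9, 2, -13, -6, 4, -19, -19, -4]:

Scanning through the array:
Position 1 (value 13): max_ending_here = 28, max_so_far = 28
Position 2 (value -9): max_ending_here = 19, max_so_far = 28
Position 3 (value 2): max_ending_here = 21, max_so_far = 28
Position 4 (value -13): max_ending_here = 8, max_so_far = 28
Position 5 (value -6): max_ending_here = 2, max_so_far = 28
Position 6 (value 4): max_ending_here = 6, max_so_far = 28
Position 7 (value -19): max_ending_here = -13, max_so_far = 28
Position 8 (value -19): max_ending_here = -19, max_so_far = 28
Position 9 (value -4): max_ending_here = -4, max_so_far = 28

Maximum subarray: [15, 13]
Maximum sum: 28

The maximum subarray is [15, 13] with sum 28. This subarray runs from index 0 to index 1.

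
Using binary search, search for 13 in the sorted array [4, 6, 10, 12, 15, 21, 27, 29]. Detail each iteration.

Binary search for 13 in [4, 6, 10, 12, 15, 21, 27, 29]:

lo=0, hi=7, mid=3, arr[mid]=12 -> 12 < 13, search right half
lo=4, hi=7, mid=5, arr[mid]=21 -> 21 > 13, search left half
lo=4, hi=4, mid=4, arr[mid]=15 -> 15 > 13, search left half
lo=4 > hi=3, target 13 not found

Binary search determines that 13 is not in the array after 3 comparisons. The search space was exhausted without finding the target.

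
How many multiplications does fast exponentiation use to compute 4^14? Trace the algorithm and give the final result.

Computing 4^14 by squaring (build up from 4^1; each line after the first costs one multiplication):

4^1 = 4
4^2 = (4^1)^2 = 4^2 = 16
4^3 = 4 * 4^2 = 4 * 16 = 64
4^6 = (4^3)^2 = 64^2 = 4096
4^7 = 4 * 4^6 = 4 * 4096 = 16384
4^14 = (4^7)^2 = 16384^2 = 268435456

Result: 268435456
Multiplications needed: 5 (5 lines after 4^1)

4^14 = 268435456. Using exponentiation by squaring, this requires 5 multiplications. The key idea: if the exponent is even, square the half-power; if odd, multiply by the base once.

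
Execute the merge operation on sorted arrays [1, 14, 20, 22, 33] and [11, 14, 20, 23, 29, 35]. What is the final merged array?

Merging process:

Compare 1 vs 11: take 1 from left. Merged: [1]
Compare 14 vs 11: take 11 from right. Merged: [1, 11]
Compare 14 vs 14: take 14 from left. Merged: [1, 11, 14]
Compare 20 vs 14: take 14 from right. Merged: [1, 11, 14, 14]
Compare 20 vs 20: take 20 from left. Merged: [1, 11, 14, 14, 20]
Compare 22 vs 20: take 20 from right. Merged: [1, 11, 14, 14, 20, 20]
Compare 22 vs 23: take 22 from left. Merged: [1, 11, 14, 14, 20, 20, 22]
Compare 33 vs 23: take 23 from right. Merged: [1, 11, 14, 14, 20, 20, 22, 23]
Compare 33 vs 29: take 29 from right. Merged: [1, 11, 14, 14, 20, 20, 22, 23, 29]
Compare 33 vs 35: take 33 from left. Merged: [1, 11, 14, 14, 20, 20, 22, 23, 29, 33]
Append remaining from right: [35]. Merged: [1, 11, 14, 14, 20, 20, 22, 23, 29, 33, 35]

Final merged array: [1, 11, 14, 14, 20, 20, 22, 23, 29, 33, 35]
Total comparisons: 10

The merged array is [1, 11, 14, 14, 20, 20, 22, 23, 29, 33, 35], requiring 10 comparisons. The merge step runs in O(n) time where n is the total number of elements.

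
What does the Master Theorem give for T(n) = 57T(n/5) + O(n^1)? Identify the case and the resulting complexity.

Master Theorem for T(n) = 57T(n/5) + O(n^1):

a = 57, b = 5, c = 1
log_b(a) = log_5(57) = 2.5121

Case 1: c = 1 < log_5(57) = 2.5121
T(n) = O(n^(log_5 57))

For T(n) = 57T(n/5) + O(n^1): log_5(57) = 2.5121. This is Case 1 of the Master Theorem (c < log_b(a), work dominated by leaves), giving O(n^(log_5 57)).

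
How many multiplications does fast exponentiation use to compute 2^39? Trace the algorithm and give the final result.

Computing 2^39 by squaring (build up from 2^1; each line after the first costs one multiplication):

2^1 = 2
2^2 = (2^1)^2 = 2^2 = 4
2^4 = (2^2)^2 = 4^2 = 16
2^8 = (2^4)^2 = 16^2 = 256
2^9 = 2 * 2^8 = 2 * 256 = 512
2^18 = (2^9)^2 = 512^2 = 262144
2^19 = 2 * 2^18 = 2 * 262144 = 524288
2^38 = (2^19)^2 = 524288^2 = 274877906944
2^39 = 2 * 2^38 = 2 * 274877906944 = 549755813888

Result: 549755813888
Multiplications needed: 8 (8 lines after 2^1)

2^39 = 549755813888. Using exponentiation by squaring, this requires 8 multiplications. The key idea: if the exponent is even, square the half-power; if odd, multiply by the base once.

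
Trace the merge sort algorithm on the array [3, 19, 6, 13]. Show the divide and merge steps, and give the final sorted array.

Merge sort trace:

Split: [3, 19, 6, 13] -> [3, 19] and [6, 13]
  Split: [3, 19] -> [3] and [19]
  Merge: [3] + [19] -> [3, 19]
  Split: [6, 13] -> [6] and [13]
  Merge: [6] + [13] -> [6, 13]
Merge: [3, 19] + [6, 13] -> [3, 6, 13, 19]

Final sorted array: [3, 6, 13, 19]

The merge sort proceeds by recursively splitting the array and merging sorted halves.
After all merges, the sorted array is [3, 6, 13, 19].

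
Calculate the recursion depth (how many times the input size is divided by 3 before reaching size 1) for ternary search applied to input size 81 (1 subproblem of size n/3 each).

For divide and conquer with division factor 3:

Problem sizes at each level:
Level 0: 81
Level 1: 27
Level 2: 9
Level 3: 3
Level 4: 1

The root is level 0 and the size-1 base case is level 4 (the tree spans levels 0 through 4, i.e. 5 levels counting the root), so the depth is the number of divisions: log_3(81) = 4

The recursion tree depth is log_3(81) = 4. At each level, the problem size is divided by 3, so it takes 4 divisions to reduce to a base case of size 1. The algorithm makes 1 recursive call at each level.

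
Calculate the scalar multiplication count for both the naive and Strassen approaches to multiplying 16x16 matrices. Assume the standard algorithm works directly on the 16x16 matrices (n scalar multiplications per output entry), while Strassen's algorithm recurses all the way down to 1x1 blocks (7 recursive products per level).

Matrix multiplication for 16x16 matrices:

Standard algorithm: 16^3 = 4096 multiplications
Strassen's algorithm: 7^(log2(16)) = 7^4 = 2401 multiplications
Savings: 4096 - 2401 = 1695 multiplications

Standard: 4096 multiplications (16^3). Strassen: 2401 multiplications (7^4). Strassen reduces 8 recursive multiplications to 7 at each level.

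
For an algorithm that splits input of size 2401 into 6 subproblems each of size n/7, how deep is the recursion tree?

For divide and conquer with division factor 7:

Problem sizes at each level:
Level 0: 2401
Level 1: 343
Level 2: 49
Level 3: 7
Level 4: 1

The root is level 0 and the size-1 base case is level 4 (the tree spans levels 0 through 4, i.e. 5 levels counting the root), so the depth is the number of divisions: log_7(2401) = 4

The recursion tree depth is log_7(2401) = 4. At each level, the problem size is divided by 7, so it takes 4 divisions to reduce to a base case of size 1. The algorithm makes 6 recursive calls at each level.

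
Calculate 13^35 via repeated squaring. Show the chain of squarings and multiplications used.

Computing 13^35 by squaring (build up from 13^1; each line after the first costs one multiplication):

13^1 = 13
13^2 = (13^1)^2 = 13^2 = 169
13^4 = (13^2)^2 = 169^2 = 28561
13^8 = (13^4)^2 = 28561^2 = 815730721
13^16 = (13^8)^2 = 815730721^2 = 665416609183179841
13^17 = 13 * 13^16 = 13 * 665416609183179841 = 8650415919381337933
13^34 = (13^17)^2 = 8650415919381337933^2 = 74829695578286078013428929473144712489
13^35 = 13 * 13^34 = 13 * 74829695578286078013428929473144712489 = 972786042517719014174576083150881262357

Result: 972786042517719014174576083150881262357
Multiplications needed: 7 (7 lines after 13^1)

13^35 = 972786042517719014174576083150881262357. Using exponentiation by squaring, this requires 7 multiplications. The key idea: if the exponent is even, square the half-power; if odd, multiply by the base once.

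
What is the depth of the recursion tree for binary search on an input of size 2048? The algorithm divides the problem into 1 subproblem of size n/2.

For divide and conquer with division factor 2:

Problem sizes at each level:
Level 0: 2048
Level 1: 1024
Level 2: 512
Level 3: 256
Level 4: 128
Level 5: 64
Level 6: 32
Level 7: 16
Level 8: 8
Level 9: 4
Level 10: 2
Level 11: 1

The root is level 0 and the size-1 base case is level 11 (the tree spans levels 0 through 11, i.e. 12 levels counting the root), so the depth is the number of divisions: log_2(2048) = 11

The recursion tree depth is log_2(2048) = 11. At each level, the problem size is divided by 2, so it takes 11 divisions to reduce to a base case of size 1. The algorithm makes 1 recursive call at each level.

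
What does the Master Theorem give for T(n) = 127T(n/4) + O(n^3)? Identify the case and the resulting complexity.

Master Theorem for T(n) = 127T(n/4) + O(n^3):

a = 127, b = 4, c = 3
log_b(a) = log_4(127) = 3.4943

Case 1: c = 3 < log_4(127) = 3.4943
T(n) = O(n^(log_4 127))

For T(n) = 127T(n/4) + O(n^3): log_4(127) = 3.4943. This is Case 1 of the Master Theorem (c < log_b(a), work dominated by leaves), giving O(n^(log_4 127)).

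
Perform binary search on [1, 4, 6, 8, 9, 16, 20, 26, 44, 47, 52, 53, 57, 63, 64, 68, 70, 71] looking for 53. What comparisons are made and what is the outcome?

Binary search for 53 in [1, 4, 6, 8, 9, 16, 20, 26, 44, 47, 52, 53, 57, 63, 64, 68, 70, 71]:

lo=0, hi=17, mid=8, arr[mid]=44 -> 44 < 53, search right half
lo=9, hi=17, mid=13, arr[mid]=63 -> 63 > 53, search left half
lo=9, hi=12, mid=10, arr[mid]=52 -> 52 < 53, search right half
lo=11, hi=12, mid=11, arr[mid]=53 -> Found target at index 11!

Binary search finds 53 at index 11 after 4 comparisons. The search repeatedly halves the search space by comparing with the middle element.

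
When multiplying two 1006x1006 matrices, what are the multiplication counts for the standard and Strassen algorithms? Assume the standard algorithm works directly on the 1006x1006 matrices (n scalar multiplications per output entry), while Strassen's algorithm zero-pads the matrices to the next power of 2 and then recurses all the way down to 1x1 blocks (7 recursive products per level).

Matrix multiplication for 1006x1006 matrices:

Strassen's algorithm requires power-of-2 dimensions. Pad 1006x1006 to 1024x1024 (next power of 2).

Standard algorithm: 1006^3 = 1018108216 multiplications
Strassen's algorithm: 7^(log2(1024)) = 7^10 = 282475249 multiplications
Savings: 1018108216 - 282475249 = 735632967 multiplications

Standard: 1018108216 multiplications (1006^3). Strassen: 282475249 multiplications (7^10, after padding to 1024x1024). Strassen reduces 8 recursive multiplications to 7 at each level.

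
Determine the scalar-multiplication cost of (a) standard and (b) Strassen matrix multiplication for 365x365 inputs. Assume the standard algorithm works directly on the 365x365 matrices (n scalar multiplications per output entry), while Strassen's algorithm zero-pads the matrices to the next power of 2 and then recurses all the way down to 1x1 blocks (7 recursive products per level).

Matrix multiplication for 365x365 matrices:

Strassen's algorithm requires power-of-2 dimensions. Pad 365x365 to 512x512 (next power of 2).

Standard algorithm: 365^3 = 48627125 multiplications
Strassen's algorithm: 7^(log2(512)) = 7^9 = 40353607 multiplications
Savings: 48627125 - 40353607 = 8273518 multiplications

Standard: 48627125 multiplications (365^3). Strassen: 40353607 multiplications (7^9, after padding to 512x512). Strassen reduces 8 recursive multiplications to 7 at each level.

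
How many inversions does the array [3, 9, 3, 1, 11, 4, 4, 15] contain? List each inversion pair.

Finding inversions in [3, 9, 3, 1, 11, 4, 4, 15]:

(0, 3): arr[0]=3 > arr[3]=1
(1, 2): arr[1]=9 > arr[2]=3
(1, 3): arr[1]=9 > arr[3]=1
(1, 5): arr[1]=9 > arr[5]=4
(1, 6): arr[1]=9 > arr[6]=4
(2, 3): arr[2]=3 > arr[3]=1
(4, 5): arr[4]=11 > arr[5]=4
(4, 6): arr[4]=11 > arr[6]=4

Total inversions: 8

The array has 8 inversion(s): (0,3), (1,2), (1,3), (1,5), (1,6), (2,3), (4,5), (4,6). Each pair (i,j) satisfies i < j and arr[i] > arr[j].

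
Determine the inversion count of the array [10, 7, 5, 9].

Finding inversions in [10, 7, 5, 9]:

(0, 1): arr[0]=10 > arr[1]=7
(0, 2): arr[0]=10 > arr[2]=5
(0, 3): arr[0]=10 > arr[3]=9
(1, 2): arr[1]=7 > arr[2]=5

Total inversions: 4

The array has 4 inversion(s): (0,1), (0,2), (0,3), (1,2). Each pair (i,j) satisfies i < j and arr[i] > arr[j].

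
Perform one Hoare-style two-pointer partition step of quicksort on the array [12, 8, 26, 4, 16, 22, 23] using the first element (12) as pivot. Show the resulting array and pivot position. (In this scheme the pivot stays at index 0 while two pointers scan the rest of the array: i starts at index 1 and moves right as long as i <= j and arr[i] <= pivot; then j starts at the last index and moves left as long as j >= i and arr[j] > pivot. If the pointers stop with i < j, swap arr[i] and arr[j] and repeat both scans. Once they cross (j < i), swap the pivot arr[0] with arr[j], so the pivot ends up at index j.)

Hoare-style two-pointer partition with pivot = 12:

Initial array: [12, 8, 26, 4, 16, 22, 23]

Pointers start at i = 1, j = 6.
i stops at index 2 (arr[2]=26 > 12), j stops at index 3 (arr[3]=4 <= 12): swap arr[2] and arr[3], array becomes [12, 8, 4, 26, 16, 22, 23]
i ends at 3, j ends at 2: the pointers have crossed (j < i), so scanning stops.

Swap pivot arr[0] with arr[2] to place pivot at position 2: [4, 8, 12, 26, 16, 22, 23]
Pivot position: 2

After partitioning with pivot 12, the array becomes [4, 8, 12, 26, 16, 22, 23]. The pivot is placed at index 2. All elements to the left of the pivot are <= 12, and all elements to the right are > 12.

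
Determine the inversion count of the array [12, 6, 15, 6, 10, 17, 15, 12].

Finding inversions in [12, 6, 15, 6, 10, 17, 15, 12]:

(0, 1): arr[0]=12 > arr[1]=6
(0, 3): arr[0]=12 > arr[3]=6
(0, 4): arr[0]=12 > arr[4]=10
(2, 3): arr[2]=15 > arr[3]=6
(2, 4): arr[2]=15 > arr[4]=10
(2, 7): arr[2]=15 > arr[7]=12
(5, 6): arr[5]=17 > arr[6]=15
(5, 7): arr[5]=17 > arr[7]=12
(6, 7): arr[6]=15 > arr[7]=12

Total inversions: 9

The array has 9 inversion(s): (0,1), (0,3), (0,4), (2,3), (2,4), (2,7), (5,6), (5,7), (6,7). Each pair (i,j) satisfies i < j and arr[i] > arr[j].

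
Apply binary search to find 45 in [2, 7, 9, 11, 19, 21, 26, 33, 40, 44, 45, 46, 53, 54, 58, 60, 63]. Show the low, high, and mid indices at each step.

Binary search for 45 in [2, 7, 9, 11, 19, 21, 26, 33, 40, 44, 45, 46, 53, 54, 58, 60, 63]:

lo=0, hi=16, mid=8, arr[mid]=40 -> 40 < 45, search right half
lo=9, hi=16, mid=12, arr[mid]=53 -> 53 > 45, search left half
lo=9, hi=11, mid=10, arr[mid]=45 -> Found target at index 10!

Binary search finds 45 at index 10 after 3 comparisons. The search repeatedly halves the search space by comparing with the middle element.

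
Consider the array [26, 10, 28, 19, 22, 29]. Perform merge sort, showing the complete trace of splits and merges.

Merge sort trace:

Split: [26, 10, 28, 19, 22, 29] -> [26, 10, 28] and [19, 22, 29]
  Split: [26, 10, 28] -> [26] and [10, 28]
    Split: [10, 28] -> [10] and [28]
    Merge: [10] + [28] -> [10, 28]
  Merge: [26] + [10, 28] -> [10, 26, 28]
  Split: [19, 22, 29] -> [19] and [22, 29]
    Split: [22, 29] -> [22] and [29]
    Merge: [22] + [29] -> [22, 29]
  Merge: [19] + [22, 29] -> [19, 22, 29]
Merge: [10, 26, 28] + [19, 22, 29] -> [10, 19, 22, 26, 28, 29]

Final sorted array: [10, 19, 22, 26, 28, 29]

The merge sort proceeds by recursively splitting the array and merging sorted halves.
After all merges, the sorted array is [10, 19, 22, 26, 28, 29].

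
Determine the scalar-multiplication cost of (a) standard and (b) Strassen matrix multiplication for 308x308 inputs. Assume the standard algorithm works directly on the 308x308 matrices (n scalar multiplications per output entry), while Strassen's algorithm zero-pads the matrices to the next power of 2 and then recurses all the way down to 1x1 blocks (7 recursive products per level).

Matrix multiplication for 308x308 matrices:

Strassen's algorithm requires power-of-2 dimensions. Pad 308x308 to 512x512 (next power of 2).

Standard algorithm: 308^3 = 29218112 multiplications
Strassen's algorithm: 7^(log2(512)) = 7^9 = 40353607 multiplications
Difference: 29218112 - 40353607 = -11135495 (Strassen uses MORE here due to padding overhead — for small or just-over-power-of-2 n, padding can outweigh the per-level savings)

Standard: 29218112 multiplications (308^3). Strassen: 40353607 multiplications (7^9, after padding to 512x512). Strassen reduces 8 recursive multiplications to 7 at each level.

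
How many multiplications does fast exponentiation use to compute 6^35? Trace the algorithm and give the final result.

Computing 6^35 by squaring (build up from 6^1; each line after the first costs one multiplication):

6^1 = 6
6^2 = (6^1)^2 = 6^2 = 36
6^4 = (6^2)^2 = 36^2 = 1296
6^8 = (6^4)^2 = 1296^2 = 1679616
6^16 = (6^8)^2 = 1679616^2 = 2821109907456
6^17 = 6 * 6^16 = 6 * 2821109907456 = 16926659444736
6^34 = (6^17)^2 = 16926659444736^2 = 286511799958070431838109696
6^35 = 6 * 6^34 = 6 * 286511799958070431838109696 = 1719070799748422591028658176

Result: 1719070799748422591028658176
Multiplications needed: 7 (7 lines after 6^1)

6^35 = 1719070799748422591028658176. Using exponentiation by squaring, this requires 7 multiplications. The key idea: if the exponent is even, square the half-power; if odd, multiply by the base once.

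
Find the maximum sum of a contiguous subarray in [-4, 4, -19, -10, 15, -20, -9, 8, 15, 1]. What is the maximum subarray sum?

Using Kadane's algorithm on [-4, 4, -19, -10, 15, -20, -9, 8, 15, 1]:

Scanning through the array:
Position 1 (value 4): max_ending_here = 4, max_so_far = 4
Position 2 (value -19): max_ending_here = -15, max_so_far = 4
Position 3 (value -10): max_ending_here = -10, max_so_far = 4
Position 4 (value 15): max_ending_here = 15, max_so_far = 15
Position 5 (value -20): max_ending_here = -5, max_so_far = 15
Position 6 (value -9): max_ending_here = -9, max_so_far = 15
Position 7 (value 8): max_ending_here = 8, max_so_far = 15
Position 8 (value 15): max_ending_here = 23, max_so_far = 23
Position 9 (value 1): max_ending_here = 24, max_so_far = 24

Maximum subarray: [8, 15, 1]
Maximum sum: 24

The maximum subarray is [8, 15, 1] with sum 24. This subarray runs from index 7 to index 9.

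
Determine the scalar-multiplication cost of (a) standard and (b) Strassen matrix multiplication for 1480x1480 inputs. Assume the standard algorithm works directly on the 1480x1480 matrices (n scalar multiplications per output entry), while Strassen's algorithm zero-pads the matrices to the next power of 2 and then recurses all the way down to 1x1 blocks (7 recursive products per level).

Matrix multiplication for 1480x1480 matrices:

Strassen's algorithm requires power-of-2 dimensions. Pad 1480x1480 to 2048x2048 (next power of 2).

Standard algorithm: 1480^3 = 3241792000 multiplications
Strassen's algorithm: 7^(log2(2048)) = 7^11 = 1977326743 multiplications
Savings: 3241792000 - 1977326743 = 1264465257 multiplications

Standard: 3241792000 multiplications (1480^3). Strassen: 1977326743 multiplications (7^11, after padding to 2048x2048). Strassen reduces 8 recursive multiplications to 7 at each level.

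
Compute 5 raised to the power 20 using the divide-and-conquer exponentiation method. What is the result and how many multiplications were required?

Computing 5^20 by squaring (build up from 5^1; each line after the first costs one multiplication):

5^1 = 5
5^2 = (5^1)^2 = 5^2 = 25
5^4 = (5^2)^2 = 25^2 = 625
5^5 = 5 * 5^4 = 5 * 625 = 3125
5^10 = (5^5)^2 = 3125^2 = 9765625
5^20 = (5^10)^2 = 9765625^2 = 95367431640625

Result: 95367431640625
Multiplications needed: 5 (5 lines after 5^1)

5^20 = 95367431640625. Using exponentiation by squaring, this requires 5 multiplications. The key idea: if the exponent is even, square the half-power; if odd, multiply by the base once.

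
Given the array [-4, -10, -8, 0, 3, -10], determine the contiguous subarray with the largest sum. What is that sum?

Using Kadane's algorithm on [-4, -10, -8, 0, 3, -10]:

Scanning through the array:
Position 1 (value -10): max_ending_here = -10, max_so_far = -4
Position 2 (value -8): max_ending_here = -8, max_so_far = -4
Position 3 (value 0): max_ending_here = 0, max_so_far = 0
Position 4 (value 3): max_ending_here = 3, max_so_far = 3
Position 5 (value -10): max_ending_here = -7, max_so_far = 3

Maximum subarray: [0, 3]
Maximum sum: 3

The maximum subarray is [0, 3] with sum 3. This subarray runs from index 3 to index 4.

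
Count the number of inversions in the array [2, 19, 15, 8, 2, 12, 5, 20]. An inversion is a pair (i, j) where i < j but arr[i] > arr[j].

Finding inversions in [2, 19, 15, 8, 2, 12, 5, 20]:

(1, 2): arr[1]=19 > arr[2]=15
(1, 3): arr[1]=19 > arr[3]=8
(1, 4): arr[1]=19 > arr[4]=2
(1, 5): arr[1]=19 > arr[5]=12
(1, 6): arr[1]=19 > arr[6]=5
(2, 3): arr[2]=15 > arr[3]=8
(2, 4): arr[2]=15 > arr[4]=2
(2, 5): arr[2]=15 > arr[5]=12
(2, 6): arr[2]=15 > arr[6]=5
(3, 4): arr[3]=8 > arr[4]=2
(3, 6): arr[3]=8 > arr[6]=5
(5, 6): arr[5]=12 > arr[6]=5

Total inversions: 12

The array has 12 inversion(s): (1,2), (1,3), (1,4), (1,5), (1,6), (2,3), (2,4), (2,5), (2,6), (3,4), (3,6), (5,6). Each pair (i,j) satisfies i < j and arr[i] > arr[j].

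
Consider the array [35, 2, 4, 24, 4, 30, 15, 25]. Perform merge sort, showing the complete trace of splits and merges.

Merge sort trace:

Split: [35, 2, 4, 24, 4, 30, 15, 25] -> [35, 2, 4, 24] and [4, 30, 15, 25]
  Split: [35, 2, 4, 24] -> [35, 2] and [4, 24]
    Split: [35, 2] -> [35] and [2]
    Merge: [35] + [2] -> [2, 35]
    Split: [4, 24] -> [4] and [24]
    Merge: [4] + [24] -> [4, 24]
  Merge: [2, 35] + [4, 24] -> [2, 4, 24, 35]
  Split: [4, 30, 15, 25] -> [4, 30] and [15, 25]
    Split: [4, 30] -> [4] and [30]
    Merge: [4] + [30] -> [4, 30]
    Split: [15, 25] -> [15] and [25]
    Merge: [15] + [25] -> [15, 25]
  Merge: [4, 30] + [15, 25] -> [4, 15, 25, 30]
Merge: [2, 4, 24, 35] + [4, 15, 25, 30] -> [2, 4, 4, 15, 24, 25, 30, 35]

Final sorted array: [2, 4, 4, 15, 24, 25, 30, 35]

The merge sort proceeds by recursively splitting the array and merging sorted halves.
After all merges, the sorted array is [2, 4, 4, 15, 24, 25, 30, 35].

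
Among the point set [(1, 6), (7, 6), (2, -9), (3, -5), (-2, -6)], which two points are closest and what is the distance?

Computing all pairwise distances among 5 points:

d((1, 6), (7, 6)) = 6.0
d((1, 6), (2, -9)) = 15.0333
d((1, 6), (3, -5)) = 11.1803
d((1, 6), (-2, -6)) = 12.3693
d((7, 6), (2, -9)) = 15.8114
d((7, 6), (3, -5)) = 11.7047
d((7, 6), (-2, -6)) = 15.0
d((2, -9), (3, -5)) = 4.1231 <-- minimum
d((2, -9), (-2, -6)) = 5.0
d((3, -5), (-2, -6)) = 5.099

Closest pair: (2, -9) and (3, -5) with distance 4.1231

The closest pair is (2, -9) and (3, -5) with Euclidean distance 4.1231. For 5 points, brute-force pairwise comparison is shown above. For large n, the divide-and-conquer algorithm (sort by x, recurse on halves, check the dividing strip) achieves O(n log n).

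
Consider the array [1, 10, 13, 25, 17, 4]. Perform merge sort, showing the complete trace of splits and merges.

Merge sort trace:

Split: [1, 10, 13, 25, 17, 4] -> [1, 10, 13] and [25, 17, 4]
  Split: [1, 10, 13] -> [1] and [10, 13]
    Split: [10, 13] -> [10] and [13]
    Merge: [10] + [13] -> [10, 13]
  Merge: [1] + [10, 13] -> [1, 10, 13]
  Split: [25, 17, 4] -> [25] and [17, 4]
    Split: [17, 4] -> [17] and [4]
    Merge: [17] + [4] -> [4, 17]
  Merge: [25] + [4, 17] -> [4, 17, 25]
Merge: [1, 10, 13] + [4, 17, 25] -> [1, 4, 10, 13, 17, 25]

Final sorted array: [1, 4, 10, 13, 17, 25]

The merge sort proceeds by recursively splitting the array and merging sorted halves.
After all merges, the sorted array is [1, 4, 10, 13, 17, 25].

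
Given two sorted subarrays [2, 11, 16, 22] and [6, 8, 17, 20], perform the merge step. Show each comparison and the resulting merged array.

Merging process:

Compare 2 vs 6: take 2 from left. Merged: [2]
Compare 11 vs 6: take 6 from right. Merged: [2, 6]
Compare 11 vs 8: take 8 from right. Merged: [2, 6, 8]
Compare 11 vs 17: take 11 from left. Merged: [2, 6, 8, 11]
Compare 16 vs 17: take 16 from left. Merged: [2, 6, 8, 11, 16]
Compare 22 vs 17: take 17 from right. Merged: [2, 6, 8, 11, 16, 17]
Compare 22 vs 20: take 20 from right. Merged: [2, 6, 8, 11, 16, 17, 20]
Append remaining from left: [22]. Merged: [2, 6, 8, 11, 16, 17, 20, 22]

Final merged array: [2, 6, 8, 11, 16, 17, 20, 22]
Total comparisons: 7

The merged array is [2, 6, 8, 11, 16, 17, 20, 22], requiring 7 comparisons. The merge step runs in O(n) time where n is the total number of elements.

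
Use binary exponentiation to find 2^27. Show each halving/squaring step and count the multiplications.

Computing 2^27 by squaring (build up from 2^1; each line after the first costs one multiplication):

2^1 = 2
2^2 = (2^1)^2 = 2^2 = 4
2^3 = 2 * 2^2 = 2 * 4 = 8
2^6 = (2^3)^2 = 8^2 = 64
2^12 = (2^6)^2 = 64^2 = 4096
2^13 = 2 * 2^12 = 2 * 4096 = 8192
2^26 = (2^13)^2 = 8192^2 = 67108864
2^27 = 2 * 2^26 = 2 * 67108864 = 134217728

Result: 134217728
Multiplications needed: 7 (7 lines after 2^1)

2^27 = 134217728. Using exponentiation by squaring, this requires 7 multiplications. The key idea: if the exponent is even, square the half-power; if odd, multiply by the base once.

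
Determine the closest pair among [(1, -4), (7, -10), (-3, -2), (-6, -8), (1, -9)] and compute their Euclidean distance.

Computing all pairwise distances among 5 points:

d((1, -4), (7, -10)) = 8.4853
d((1, -4), (-3, -2)) = 4.4721 <-- minimum
d((1, -4), (-6, -8)) = 8.0623
d((1, -4), (1, -9)) = 5.0
d((7, -10), (-3, -2)) = 12.8062
d((7, -10), (-6, -8)) = 13.1529
d((7, -10), (1, -9)) = 6.0828
d((-3, -2), (-6, -8)) = 6.7082
d((-3, -2), (1, -9)) = 8.0623
d((-6, -8), (1, -9)) = 7.0711

Closest pair: (1, -4) and (-3, -2) with distance 4.4721

The closest pair is (1, -4) and (-3, -2) with Euclidean distance 4.4721. For 5 points, brute-force pairwise comparison is shown above. For large n, the divide-and-conquer algorithm (sort by x, recurse on halves, check the dividing strip) achieves O(n log n).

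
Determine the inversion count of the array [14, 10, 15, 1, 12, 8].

Finding inversions in [14, 10, 15, 1, 12, 8]:

(0, 1): arr[0]=14 > arr[1]=10
(0, 3): arr[0]=14 > arr[3]=1
(0, 4): arr[0]=14 > arr[4]=12
(0, 5): arr[0]=14 > arr[5]=8
(1, 3): arr[1]=10 > arr[3]=1
(1, 5): arr[1]=10 > arr[5]=8
(2, 3): arr[2]=15 > arr[3]=1
(2, 4): arr[2]=15 > arr[4]=12
(2, 5): arr[2]=15 > arr[5]=8
(4, 5): arr[4]=12 > arr[5]=8

Total inversions: 10

The array has 10 inversion(s): (0,1), (0,3), (0,4), (0,5), (1,3), (1,5), (2,3), (2,4), (2,5), (4,5). Each pair (i,j) satisfies i < j and arr[i] > arr[j].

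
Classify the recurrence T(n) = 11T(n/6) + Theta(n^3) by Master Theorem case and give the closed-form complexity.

Master Theorem for T(n) = 11T(n/6) + O(n^3):

a = 11, b = 6, c = 3
log_b(a) = log_6(11) = 1.3383

Case 3: c = 3 > log_6(11) = 1.3383
T(n) = O(n^3) = O(n^3)

For T(n) = 11T(n/6) + O(n^3): log_6(11) = 1.3383. This is Case 3 of the Master Theorem (c > log_b(a), work dominated by root), giving O(n^3).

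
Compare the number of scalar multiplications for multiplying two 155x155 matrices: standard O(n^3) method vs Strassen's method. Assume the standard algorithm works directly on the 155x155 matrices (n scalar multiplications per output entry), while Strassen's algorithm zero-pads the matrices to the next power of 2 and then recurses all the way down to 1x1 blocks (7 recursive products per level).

Matrix multiplication for 155x155 matrices:

Strassen's algorithm requires power-of-2 dimensions. Pad 155x155 to 256x256 (next power of 2).

Standard algorithm: 155^3 = 3723875 multiplications
Strassen's algorithm: 7^(log2(256)) = 7^8 = 5764801 multiplications
Difference: 3723875 - 5764801 = -2040926 (Strassen uses MORE here due to padding overhead — for small or just-over-power-of-2 n, padding can outweigh the per-level savings)

Standard: 3723875 multiplications (155^3). Strassen: 5764801 multiplications (7^8, after padding to 256x256). Strassen reduces 8 recursive multiplications to 7 at each level.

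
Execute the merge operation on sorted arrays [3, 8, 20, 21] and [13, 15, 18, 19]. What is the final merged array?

Merging process:

Compare 3 vs 13: take 3 from left. Merged: [3]
Compare 8 vs 13: take 8 from left. Merged: [3, 8]
Compare 20 vs 13: take 13 from right. Merged: [3, 8, 13]
Compare 20 vs 15: take 15 from right. Merged: [3, 8, 13, 15]
Compare 20 vs 18: take 18 from right. Merged: [3, 8, 13, 15, 18]
Compare 20 vs 19: take 19 from right. Merged: [3, 8, 13, 15, 18, 19]
Append remaining from left: [20, 21]. Merged: [3, 8, 13, 15, 18, 19, 20, 21]

Final merged array: [3, 8, 13, 15, 18, 19, 20, 21]
Total comparisons: 6

The merged array is [3, 8, 13, 15, 18, 19, 20, 21], requiring 6 comparisons. The merge step runs in O(n) time where n is the total number of elements.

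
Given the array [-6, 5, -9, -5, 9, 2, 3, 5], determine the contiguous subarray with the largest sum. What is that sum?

Using Kadane's algorithm on [-6, 5, -9, -5, 9, 2, 3, 5]:

Scanning through the array:
Position 1 (value 5): max_ending_here = 5, max_so_far = 5
Position 2 (value -9): max_ending_here = -4, max_so_far = 5
Position 3 (value -5): max_ending_here = -5, max_so_far = 5
Position 4 (value 9): max_ending_here = 9, max_so_far = 9
Position 5 (value 2): max_ending_here = 11, max_so_far = 11
Position 6 (value 3): max_ending_here = 14, max_so_far = 14
Position 7 (value 5): max_ending_here = 19, max_so_far = 19

Maximum subarray: [9, 2, 3, 5]
Maximum sum: 19

The maximum subarray is [9, 2, 3, 5] with sum 19. This subarray runs from index 4 to index 7.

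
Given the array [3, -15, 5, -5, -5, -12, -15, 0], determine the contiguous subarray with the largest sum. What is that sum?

Using Kadane's algorithm on [3, -15, 5, -5, -5, -12, -15, 0]:

Scanning through the array:
Position 1 (value -15): max_ending_here = -12, max_so_far = 3
Position 2 (value 5): max_ending_here = 5, max_so_far = 5
Position 3 (value -5): max_ending_here = 0, max_so_far = 5
Position 4 (value -5): max_ending_here = -5, max_so_far = 5
Position 5 (value -12): max_ending_here = -12, max_so_far = 5
Position 6 (value -15): max_ending_here = -15, max_so_far = 5
Position 7 (value 0): max_ending_here = 0, max_so_far = 5

Maximum subarray: [5]
Maximum sum: 5

The maximum subarray is [5] with sum 5. This subarray runs from index 2 to index 2.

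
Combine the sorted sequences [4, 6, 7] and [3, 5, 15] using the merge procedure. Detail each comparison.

Merging process:

Compare 4 vs 3: take 3 from right. Merged: [3]
Compare 4 vs 5: take 4 from left. Merged: [3, 4]
Compare 6 vs 5: take 5 from right. Merged: [3, 4, 5]
Compare 6 vs 15: take 6 from left. Merged: [3, 4, 5, 6]
Compare 7 vs 15: take 7 from left. Merged: [3, 4, 5, 6, 7]
Append remaining from right: [15]. Merged: [3, 4, 5, 6, 7, 15]

Final merged array: [3, 4, 5, 6, 7, 15]
Total comparisons: 5

The merged array is [3, 4, 5, 6, 7, 15], requiring 5 comparisons. The merge step runs in O(n) time where n is the total number of elements.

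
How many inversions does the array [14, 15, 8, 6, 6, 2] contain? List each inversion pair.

Finding inversions in [14, 15, 8, 6, 6, 2]:

(0, 2): arr[0]=14 > arr[2]=8
(0, 3): arr[0]=14 > arr[3]=6
(0, 4): arr[0]=14 > arr[4]=6
(0, 5): arr[0]=14 > arr[5]=2
(1, 2): arr[1]=15 > arr[2]=8
(1, 3): arr[1]=15 > arr[3]=6
(1, 4): arr[1]=15 > arr[4]=6
(1, 5): arr[1]=15 > arr[5]=2
(2, 3): arr[2]=8 > arr[3]=6
(2, 4): arr[2]=8 > arr[4]=6
(2, 5): arr[2]=8 > arr[5]=2
(3, 5): arr[3]=6 > arr[5]=2
(4, 5): arr[4]=6 > arr[5]=2

Total inversions: 13

The array has 13 inversion(s): (0,2), (0,3), (0,4), (0,5), (1,2), (1,3), (1,4), (1,5), (2,3), (2,4), (2,5), (3,5), (4,5). Each pair (i,j) satisfies i < j and arr[i] > arr[j].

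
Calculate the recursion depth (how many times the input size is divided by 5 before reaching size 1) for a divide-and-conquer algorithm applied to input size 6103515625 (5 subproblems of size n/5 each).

For divide and conquer with division factor 5:

Problem sizes at each level:
Level 0: 6103515625
Level 1: 1220703125
Level 2: 244140625
Level 3: 48828125
Level 4: 9765625
Level 5: 1953125
Level 6: 390625
Level 7: 78125
Level 8: 15625
Level 9: 3125
Level 10: 625
Level 11: 125
Level 12: 25
Level 13: 5
Level 14: 1

The root is level 0 and the size-1 base case is level 14 (the tree spans levels 0 through 14, i.e. 15 levels counting the root), so the depth is the number of divisions: log_5(6103515625) = 14

The recursion tree depth is log_5(6103515625) = 14. At each level, the problem size is divided by 5, so it takes 14 divisions to reduce to a base case of size 1. The algorithm makes 5 recursive calls at each level.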